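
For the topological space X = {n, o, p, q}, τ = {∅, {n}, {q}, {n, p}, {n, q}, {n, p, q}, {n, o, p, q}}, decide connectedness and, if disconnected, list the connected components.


(X, τ) is connected.

Find clopen sets (U ∈ τ with X ∖ U ∈ τ):
  U = ∅, X ∖ U = {n, o, p, q} — both open, so U is clopen.
  U = {n, o, p, q}, X ∖ U = ∅ — both open, so U is clopen.
Only trivial clopens (∅ and X) exist, so (X, τ) is connected.
Compute connected components by grouping points that agree on all clopens:
  component: {n, o, p, q}


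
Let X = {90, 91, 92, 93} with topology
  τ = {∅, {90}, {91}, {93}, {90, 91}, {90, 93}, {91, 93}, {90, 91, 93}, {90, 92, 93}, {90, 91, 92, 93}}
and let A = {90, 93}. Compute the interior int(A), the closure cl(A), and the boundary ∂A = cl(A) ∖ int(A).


int(A) = {90, 93}, cl(A) = {90, 92, 93}, ∂A = {92}.

Closed sets in (X, τ) are complements of opens:
  closed(X, τ) = {∅, {91}, {92}, {90, 92}, {91, 92}, {92, 93}, {90, 91, 92}, {90, 92, 93}, {91, 92, 93}, {90, 91, 92, 93}}.
int(A) = ⋃ {U ∈ τ : U ⊆ A}. Opens contained in A: ∅, {90}, {93}, {90, 93}.
Taking the union of these: int(A) = {90, 93}.
cl(A) = ⋂ {C closed : A ⊆ C}. Closed sets containing A: {90, 92, 93}, {90, 91, 92, 93}.
Intersecting these: cl(A) = {90, 92, 93}.
∂A = cl(A) ∖ int(A) = {90, 92, 93} ∖ {90, 93} = {92}.


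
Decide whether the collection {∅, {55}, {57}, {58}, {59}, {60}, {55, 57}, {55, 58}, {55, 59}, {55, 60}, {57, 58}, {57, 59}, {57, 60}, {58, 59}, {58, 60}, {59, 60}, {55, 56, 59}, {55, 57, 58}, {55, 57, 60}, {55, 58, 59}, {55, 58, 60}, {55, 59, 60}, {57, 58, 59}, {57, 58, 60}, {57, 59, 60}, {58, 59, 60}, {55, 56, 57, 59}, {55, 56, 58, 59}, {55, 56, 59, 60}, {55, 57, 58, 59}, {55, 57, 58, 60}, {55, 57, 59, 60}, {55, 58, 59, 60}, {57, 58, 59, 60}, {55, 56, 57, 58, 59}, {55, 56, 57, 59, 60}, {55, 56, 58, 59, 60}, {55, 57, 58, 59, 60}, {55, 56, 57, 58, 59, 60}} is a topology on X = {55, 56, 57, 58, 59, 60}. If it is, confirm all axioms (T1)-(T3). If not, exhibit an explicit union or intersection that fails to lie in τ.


τ is NOT a topology on X.

Axiom (T1): ∅ ∈ τ? Yes; X ∈ τ? Yes.
Axiom (T2/T3): check pairwise unions and intersections of members of τ.
Counterexample for (T2): {55} ∪ {57, 59} = {55, 57, 59} ∉ τ. Therefore τ is NOT a topology.


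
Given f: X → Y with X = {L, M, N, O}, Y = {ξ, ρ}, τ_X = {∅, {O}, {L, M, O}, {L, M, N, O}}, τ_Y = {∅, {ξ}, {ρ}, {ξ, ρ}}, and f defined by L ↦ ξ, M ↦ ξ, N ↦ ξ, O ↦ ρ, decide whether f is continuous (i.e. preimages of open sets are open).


f is NOT continuous.

Compute f^{-1}(U) for each U ∈ τ_Y:
  U = ∅: f^{-1}(U) = ∅ ∈ τ_X ✓.
  U = {ξ}: f^{-1}(U) = {L, M, N} ∉ τ_X ✗.
  U = {ρ}: f^{-1}(U) = {O} ∈ τ_X ✓.
  U = {ξ, ρ}: f^{-1}(U) = {L, M, N, O} ∈ τ_X ✓.
Found U = {ξ} with f^{-1}(U) = {L, M, N} not in τ_X. Therefore f is NOT continuous.


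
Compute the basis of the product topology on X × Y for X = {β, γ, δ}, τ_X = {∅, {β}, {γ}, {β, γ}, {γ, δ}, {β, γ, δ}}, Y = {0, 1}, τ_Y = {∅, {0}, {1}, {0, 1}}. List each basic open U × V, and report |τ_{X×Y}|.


Basis B = {∅ × ∅, {β} × {0}, {β} × {1}, {γ} × {0}, {γ} × {1}, {β} × {0, 1}, {β, γ} × {0}, {β, γ} × {1}, {γ} × {0, 1}, {γ, δ} × {0}, {γ, δ} × {1}, {β, γ, δ} × {0}, {β, γ, δ} × {1}, {β, γ} × {0, 1}, {γ, δ} × {0, 1}, {β, γ, δ} × {0, 1}}; |τ_{X×Y}| = 36.

Enumerate products U × V with U ∈ τ_X, V ∈ τ_Y (deduplicated):
  ∅ × ∅ = {} (∅)
  {β} × {0} = {(β,0)}
  {β} × {1} = {(β,1)}
  {γ} × {0} = {(γ,0)}
  {γ} × {1} = {(γ,1)}
  {β} × {0, 1} = {(β,0), (β,1)}
  {β, γ} × {0} = {(β,0), (γ,0)}
  {β, γ} × {1} = {(β,1), (γ,1)}
  {γ} × {0, 1} = {(γ,0), (γ,1)}
  {γ, δ} × {0} = {(γ,0), (δ,0)}
  {γ, δ} × {1} = {(γ,1), (δ,1)}
  {β, γ, δ} × {0} = {(β,0), (γ,0), (δ,0)}
  {β, γ, δ} × {1} = {(β,1), (γ,1), (δ,1)}
  {β, γ} × {0, 1} = {(β,0), (β,1), (γ,0), (γ,1)}
  {γ, δ} × {0, 1} = {(γ,0), (γ,1), (δ,0), (δ,1)}
  {β, γ, δ} × {0, 1} = {(β,0), (β,1), (γ,0), (γ,1), (δ,0), (δ,1)}
These 16 distinct sets form the basis B.
Close under arbitrary unions to get τ_{X×Y}; counting gives |τ_{X×Y}| = 36.


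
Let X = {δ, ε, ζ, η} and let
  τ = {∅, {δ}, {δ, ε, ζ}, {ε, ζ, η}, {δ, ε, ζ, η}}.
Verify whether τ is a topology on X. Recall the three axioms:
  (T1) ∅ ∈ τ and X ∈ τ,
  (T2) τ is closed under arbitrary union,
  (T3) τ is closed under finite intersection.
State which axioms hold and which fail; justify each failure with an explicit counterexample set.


τ is NOT a topology on X.

Axiom (T1): ∅ ∈ τ? Yes; X ∈ τ? Yes.
Axiom (T2/T3): check pairwise unions and intersections of members of τ.
Counterexample for (T3): {δ, ε, ζ} ∩ {ε, ζ, η} = {ε, ζ} ∉ τ. Therefore τ is NOT a topology.


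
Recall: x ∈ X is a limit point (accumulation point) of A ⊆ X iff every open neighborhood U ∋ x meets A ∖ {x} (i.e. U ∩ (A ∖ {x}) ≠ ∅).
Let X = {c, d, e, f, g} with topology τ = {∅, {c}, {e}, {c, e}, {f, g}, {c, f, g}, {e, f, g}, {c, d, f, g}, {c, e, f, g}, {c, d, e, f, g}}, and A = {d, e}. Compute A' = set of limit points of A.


A' = ∅

For each x ∈ X, list the open sets U ∈ τ with x ∈ U, then check whether U ∩ (A ∖ {x}) ≠ ∅ for every such U.
  x = c: open {c} ∋ x has {c} ∩ (A ∖ {c}) = ∅, so x is NOT a limit point.
  x = d: open {c, d, f, g} ∋ x has {c, d, f, g} ∩ (A ∖ {d}) = ∅, so x is NOT a limit point.
  x = e: open {e} ∋ x has {e} ∩ (A ∖ {e}) = ∅, so x is NOT a limit point.
  x = f: open {f, g} ∋ x has {f, g} ∩ (A ∖ {f}) = ∅, so x is NOT a limit point.
  x = g: open {f, g} ∋ x has {f, g} ∩ (A ∖ {g}) = ∅, so x is NOT a limit point.
Collecting: A' = ∅.


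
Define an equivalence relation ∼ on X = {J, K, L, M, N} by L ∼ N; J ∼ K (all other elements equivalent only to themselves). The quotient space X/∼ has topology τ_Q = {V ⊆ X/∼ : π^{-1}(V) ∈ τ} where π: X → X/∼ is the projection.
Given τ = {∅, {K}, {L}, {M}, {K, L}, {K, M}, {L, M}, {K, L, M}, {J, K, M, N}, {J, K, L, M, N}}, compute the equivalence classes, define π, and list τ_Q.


X/∼ = {[J=K], [L=N], [M]}; |τ_Q| = 3.

Equivalence classes: [J=K], [L=N], [M].
Quotient map π: X → X/∼ sends J ↦ [J=K], K ↦ [J=K], L ↦ [L=N], M ↦ [M], N ↦ [L=N].
For each subset V ⊆ X/∼, compute π^{-1}(V) ⊆ X and check whether π^{-1}(V) ∈ τ. V is open in τ_Q iff π^{-1}(V) ∈ τ.
  V = {}: π^{-1}(V) = ∅ ∈ τ ✓.
  V = {[J=K]}: π^{-1}(V) = {J, K} ∉ τ ✗.
  V = {[L=N]}: π^{-1}(V) = {L, N} ∉ τ ✗.
  V = {[J=K], [L=N]}: π^{-1}(V) = {J, K, L, N} ∉ τ ✗.
  V = {[M]}: π^{-1}(V) = {M} ∈ τ ✓.
  V = {[J=K], [M]}: π^{-1}(V) = {J, K, M} ∉ τ ✗.
  V = {[L=N], [M]}: π^{-1}(V) = {L, M, N} ∉ τ ✗.
  V = {[J=K], [L=N], [M]}: π^{-1}(V) = {J, K, L, M, N} ∈ τ ✓.
Open sets in the quotient: τ_Q = {{}, {[M]}, {[J=K], [L=N], [M]}} (3 elements).


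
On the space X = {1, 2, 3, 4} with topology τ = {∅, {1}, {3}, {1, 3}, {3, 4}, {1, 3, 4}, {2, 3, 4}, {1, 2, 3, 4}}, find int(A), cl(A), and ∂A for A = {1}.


int(A) = {1}, cl(A) = {1}, ∂A = ∅.

Closed sets in (X, τ) are complements of opens:
  closed(X, τ) = {∅, {1}, {2}, {1, 2}, {2, 4}, {1, 2, 4}, {2, 3, 4}, {1, 2, 3, 4}}.
int(A) = ⋃ {U ∈ τ : U ⊆ A}. Opens contained in A: ∅, {1}.
Taking the union of these: int(A) = {1}.
cl(A) = ⋂ {C closed : A ⊆ C}. Closed sets containing A: {1}, {1, 2}, {1, 2, 4}, {1, 2, 3, 4}.
Intersecting these: cl(A) = {1}.
∂A = cl(A) ∖ int(A) = {1} ∖ {1} = ∅.


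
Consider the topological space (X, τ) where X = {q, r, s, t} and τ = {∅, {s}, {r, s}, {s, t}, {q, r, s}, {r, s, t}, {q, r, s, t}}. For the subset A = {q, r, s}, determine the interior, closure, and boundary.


int(A) = {q, r, s}, cl(A) = {q, r, s, t}, ∂A = {t}.

Closed sets in (X, τ) are complements of opens:
  closed(X, τ) = {∅, {q}, {t}, {q, r}, {q, t}, {q, r, t}, {q, r, s, t}}.
int(A) = ⋃ {U ∈ τ : U ⊆ A}. Opens contained in A: ∅, {s}, {r, s}, {q, r, s}.
Taking the union of these: int(A) = {q, r, s}.
cl(A) = ⋂ {C closed : A ⊆ C}. Closed sets containing A: {q, r, s, t}.
Intersecting these: cl(A) = {q, r, s, t}.
∂A = cl(A) ∖ int(A) = {q, r, s, t} ∖ {q, r, s} = {t}.


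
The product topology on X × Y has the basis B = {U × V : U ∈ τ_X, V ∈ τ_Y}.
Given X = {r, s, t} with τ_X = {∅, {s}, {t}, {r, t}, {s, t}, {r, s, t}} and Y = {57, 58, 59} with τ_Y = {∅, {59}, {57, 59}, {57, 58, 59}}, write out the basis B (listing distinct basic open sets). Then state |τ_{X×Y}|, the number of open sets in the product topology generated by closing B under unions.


Basis B = {∅ × ∅, {s} × {59}, {t} × {59}, {r, t} × {59}, {s} × {57, 59}, {s, t} × {59}, {t} × {57, 59}, {r, s, t} × {59}, {s} × {57, 58, 59}, {t} × {57, 58, 59}, {r, t} × {57, 59}, {s, t} × {57, 59}, {r, t} × {57, 58, 59}, {r, s, t} × {57, 59}, {s, t} × {57, 58, 59}, {r, s, t} × {57, 58, 59}}; |τ_{X×Y}| = 40.

Enumerate products U × V with U ∈ τ_X, V ∈ τ_Y (deduplicated):
  ∅ × ∅ = {} (∅)
  {s} × {59} = {(s,59)}
  {t} × {59} = {(t,59)}
  {r, t} × {59} = {(r,59), (t,59)}
  {s} × {57, 59} = {(s,57), (s,59)}
  {s, t} × {59} = {(s,59), (t,59)}
  {t} × {57, 59} = {(t,57), (t,59)}
  {r, s, t} × {59} = {(r,59), (s,59), (t,59)}
  {s} × {57, 58, 59} = {(s,57), (s,58), (s,59)}
  {t} × {57, 58, 59} = {(t,57), (t,58), (t,59)}
  {r, t} × {57, 59} = {(r,57), (r,59), (t,57), (t,59)}
  {s, t} × {57, 59} = {(s,57), (s,59), (t,57), (t,59)}
  {r, t} × {57, 58, 59} = {(r,57), (r,58), (r,59), (t,57), (t,58), (t,59)}
  {r, s, t} × {57, 59} = {(r,57), (r,59), (s,57), (s,59), (t,57), (t,59)}
  {s, t} × {57, 58, 59} = {(s,57), (s,58), (s,59), (t,57), (t,58), (t,59)}
  {r, s, t} × {57, 58, 59} = {(r,57), (r,58), (r,59), (s,57), (s,58), (s,59), (t,57), (t,58), (t,59)}
These 16 distinct sets form the basis B.
Close under arbitrary unions to get τ_{X×Y}; counting gives |τ_{X×Y}| = 40.


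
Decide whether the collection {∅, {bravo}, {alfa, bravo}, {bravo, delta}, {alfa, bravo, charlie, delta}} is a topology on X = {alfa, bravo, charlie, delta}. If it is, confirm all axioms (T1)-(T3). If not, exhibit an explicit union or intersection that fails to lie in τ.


τ is NOT a topology on X.

Axiom (T1): ∅ ∈ τ? Yes; X ∈ τ? Yes.
Axiom (T2/T3): check pairwise unions and intersections of members of τ.
Counterexample for (T2): {alfa, bravo} ∪ {bravo, delta} = {alfa, bravo, delta} ∉ τ. Therefore τ is NOT a topology.


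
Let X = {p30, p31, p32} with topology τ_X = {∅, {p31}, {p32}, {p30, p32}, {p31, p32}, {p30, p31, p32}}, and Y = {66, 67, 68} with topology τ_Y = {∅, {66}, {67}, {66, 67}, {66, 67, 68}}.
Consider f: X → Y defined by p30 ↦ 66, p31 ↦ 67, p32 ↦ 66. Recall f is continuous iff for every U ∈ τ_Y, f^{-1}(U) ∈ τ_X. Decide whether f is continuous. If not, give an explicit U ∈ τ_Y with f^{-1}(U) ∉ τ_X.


f IS continuous.

Compute f^{-1}(U) for each U ∈ τ_Y:
  U = ∅: f^{-1}(U) = ∅ ∈ τ_X ✓.
  U = {66}: f^{-1}(U) = {p30, p32} ∈ τ_X ✓.
  U = {67}: f^{-1}(U) = {p31} ∈ τ_X ✓.
  U = {66, 67}: f^{-1}(U) = {p30, p31, p32} ∈ τ_X ✓.
  U = {66, 67, 68}: f^{-1}(U) = {p30, p31, p32} ∈ τ_X ✓.
Every preimage lies in τ_X, so f IS continuous.


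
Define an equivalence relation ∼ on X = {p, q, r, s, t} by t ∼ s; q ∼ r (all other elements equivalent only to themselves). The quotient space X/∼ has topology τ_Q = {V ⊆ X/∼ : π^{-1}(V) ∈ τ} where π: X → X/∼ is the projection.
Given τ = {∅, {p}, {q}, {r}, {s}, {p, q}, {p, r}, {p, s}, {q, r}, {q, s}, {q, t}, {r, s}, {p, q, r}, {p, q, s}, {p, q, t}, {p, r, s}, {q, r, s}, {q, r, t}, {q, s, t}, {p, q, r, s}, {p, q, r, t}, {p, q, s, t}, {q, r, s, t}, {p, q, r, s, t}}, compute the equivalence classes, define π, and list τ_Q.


X/∼ = {[p], [q=r], [s=t]}; |τ_Q| = 6.

Equivalence classes: [p], [q=r], [s=t].
Quotient map π: X → X/∼ sends p ↦ [p], q ↦ [q=r], r ↦ [q=r], s ↦ [s=t], t ↦ [s=t].
For each subset V ⊆ X/∼, compute π^{-1}(V) ⊆ X and check whether π^{-1}(V) ∈ τ. V is open in τ_Q iff π^{-1}(V) ∈ τ.
  V = {}: π^{-1}(V) = ∅ ∈ τ ✓.
  V = {[p]}: π^{-1}(V) = {p} ∈ τ ✓.
  V = {[q=r]}: π^{-1}(V) = {q, r} ∈ τ ✓.
  V = {[p], [q=r]}: π^{-1}(V) = {p, q, r} ∈ τ ✓.
  V = {[s=t]}: π^{-1}(V) = {s, t} ∉ τ ✗.
  V = {[p], [s=t]}: π^{-1}(V) = {p, s, t} ∉ τ ✗.
  V = {[q=r], [s=t]}: π^{-1}(V) = {q, r, s, t} ∈ τ ✓.
  V = {[p], [q=r], [s=t]}: π^{-1}(V) = {p, q, r, s, t} ∈ τ ✓.
Open sets in the quotient: τ_Q = {{}, {[p]}, {[q=r]}, {[p], [q=r]}, {[q=r], [s=t]}, {[p], [q=r], [s=t]}} (6 elements).


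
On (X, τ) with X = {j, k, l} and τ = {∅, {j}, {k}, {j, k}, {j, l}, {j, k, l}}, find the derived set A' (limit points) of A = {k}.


A' = ∅

For each x ∈ X, list the open sets U ∈ τ with x ∈ U, then check whether U ∩ (A ∖ {x}) ≠ ∅ for every such U.
  x = j: open {j} ∋ x has {j} ∩ (A ∖ {j}) = ∅, so x is NOT a limit point.
  x = k: open {k} ∋ x has {k} ∩ (A ∖ {k}) = ∅, so x is NOT a limit point.
  x = l: open {j, l} ∋ x has {j, l} ∩ (A ∖ {l}) = ∅, so x is NOT a limit point.
Collecting: A' = ∅.


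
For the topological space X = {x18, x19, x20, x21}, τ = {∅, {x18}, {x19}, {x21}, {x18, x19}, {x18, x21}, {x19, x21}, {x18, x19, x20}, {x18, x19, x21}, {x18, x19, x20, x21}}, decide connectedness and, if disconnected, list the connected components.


(X, τ) is disconnected; components = [{x21}, {x18, x19, x20}].

Find clopen sets (U ∈ τ with X ∖ U ∈ τ):
  U = ∅, X ∖ U = {x18, x19, x20, x21} — both open, so U is clopen.
  U = {x21}, X ∖ U = {x18, x19, x20} — both open, so U is clopen.
  U = {x18, x19, x20}, X ∖ U = {x21} — both open, so U is clopen.
  U = {x18, x19, x20, x21}, X ∖ U = ∅ — both open, so U is clopen.
Nontrivial clopen(s) exist: e.g. {x18, x19, x20}. So (X, τ) is disconnected.
Compute connected components by grouping points that agree on all clopens:
  component: {x21}
  component: {x18, x19, x20}


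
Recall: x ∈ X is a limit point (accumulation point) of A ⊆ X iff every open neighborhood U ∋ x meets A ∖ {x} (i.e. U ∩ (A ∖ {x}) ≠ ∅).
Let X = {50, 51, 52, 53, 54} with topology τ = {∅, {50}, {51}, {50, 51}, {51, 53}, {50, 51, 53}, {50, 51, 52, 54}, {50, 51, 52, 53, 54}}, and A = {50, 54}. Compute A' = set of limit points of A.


A' = {52, 54}

For each x ∈ X, list the open sets U ∈ τ with x ∈ U, then check whether U ∩ (A ∖ {x}) ≠ ∅ for every such U.
  x = 50: open {50} ∋ x has {50} ∩ (A ∖ {50}) = ∅, so x is NOT a limit point.
  x = 51: open {51} ∋ x has {51} ∩ (A ∖ {51}) = ∅, so x is NOT a limit point.
  x = 52: opens ∋ x are {50, 51, 52, 54}, {50, 51, 52, 53, 54}; each meets A ∖ {52}, so x IS a limit point.
  x = 53: open {51, 53} ∋ x has {51, 53} ∩ (A ∖ {53}) = ∅, so x is NOT a limit point.
  x = 54: opens ∋ x are {50, 51, 52, 54}, {50, 51, 52, 53, 54}; each meets A ∖ {54}, so x IS a limit point.
Collecting: A' = {52, 54}.


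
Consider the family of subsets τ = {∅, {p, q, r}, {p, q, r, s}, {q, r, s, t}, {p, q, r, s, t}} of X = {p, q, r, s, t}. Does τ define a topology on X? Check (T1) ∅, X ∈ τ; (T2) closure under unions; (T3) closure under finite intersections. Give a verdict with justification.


τ is NOT a topology on X.

Axiom (T1): ∅ ∈ τ? Yes; X ∈ τ? Yes.
Axiom (T2/T3): check pairwise unions and intersections of members of τ.
Counterexample for (T3): {p, q, r} ∩ {q, r, s, t} = {q, r} ∉ τ. Therefore τ is NOT a topology.


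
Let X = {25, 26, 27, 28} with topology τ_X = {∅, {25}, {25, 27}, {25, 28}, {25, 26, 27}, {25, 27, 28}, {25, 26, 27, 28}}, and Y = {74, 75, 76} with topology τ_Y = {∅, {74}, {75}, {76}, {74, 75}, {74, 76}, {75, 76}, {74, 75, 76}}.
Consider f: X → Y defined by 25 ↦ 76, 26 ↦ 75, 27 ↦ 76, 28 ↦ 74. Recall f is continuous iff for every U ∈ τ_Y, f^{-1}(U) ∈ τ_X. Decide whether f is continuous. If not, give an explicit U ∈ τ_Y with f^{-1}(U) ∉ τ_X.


f is NOT continuous.

Compute f^{-1}(U) for each U ∈ τ_Y:
  U = ∅: f^{-1}(U) = ∅ ∈ τ_X ✓.
  U = {74}: f^{-1}(U) = {28} ∉ τ_X ✗.
  U = {75}: f^{-1}(U) = {26} ∉ τ_X ✗.
  U = {76}: f^{-1}(U) = {25, 27} ∈ τ_X ✓.
  U = {74, 75}: f^{-1}(U) = {26, 28} ∉ τ_X ✗.
  U = {74, 76}: f^{-1}(U) = {25, 27, 28} ∈ τ_X ✓.
  U = {75, 76}: f^{-1}(U) = {25, 26, 27} ∈ τ_X ✓.
  U = {74, 75, 76}: f^{-1}(U) = {25, 26, 27, 28} ∈ τ_X ✓.
Found U = {74} with f^{-1}(U) = {28} not in τ_X. Therefore f is NOT continuous.


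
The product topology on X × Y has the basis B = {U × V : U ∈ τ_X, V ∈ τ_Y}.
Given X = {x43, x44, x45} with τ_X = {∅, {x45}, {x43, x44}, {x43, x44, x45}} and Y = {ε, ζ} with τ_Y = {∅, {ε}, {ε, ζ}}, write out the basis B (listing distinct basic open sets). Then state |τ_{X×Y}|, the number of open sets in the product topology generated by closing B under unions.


Basis B = {∅ × ∅, {x45} × {ε}, {x43, x44} × {ε}, {x45} × {ε, ζ}, {x43, x44, x45} × {ε}, {x43, x44} × {ε, ζ}, {x43, x44, x45} × {ε, ζ}}; |τ_{X×Y}| = 9.

Enumerate products U × V with U ∈ τ_X, V ∈ τ_Y (deduplicated):
  ∅ × ∅ = {} (∅)
  {x45} × {ε} = {(x45,ε)}
  {x43, x44} × {ε} = {(x43,ε), (x44,ε)}
  {x45} × {ε, ζ} = {(x45,ε), (x45,ζ)}
  {x43, x44, x45} × {ε} = {(x43,ε), (x44,ε), (x45,ε)}
  {x43, x44} × {ε, ζ} = {(x43,ε), (x43,ζ), (x44,ε), (x44,ζ)}
  {x43, x44, x45} × {ε, ζ} = {(x43,ε), (x43,ζ), (x44,ε), (x44,ζ), (x45,ε), (x45,ζ)}
These 7 distinct sets form the basis B.
Close under arbitrary unions to get τ_{X×Y}; counting gives |τ_{X×Y}| = 9.


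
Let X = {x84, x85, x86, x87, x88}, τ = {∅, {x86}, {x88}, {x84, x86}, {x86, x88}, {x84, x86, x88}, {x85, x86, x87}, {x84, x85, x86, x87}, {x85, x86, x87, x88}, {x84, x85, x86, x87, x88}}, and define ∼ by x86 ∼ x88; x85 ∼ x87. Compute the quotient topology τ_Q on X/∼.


X/∼ = {[x84], [x85=x87], [x86=x88]}; |τ_Q| = 5.

Equivalence classes: [x84], [x85=x87], [x86=x88].
Quotient map π: X → X/∼ sends x84 ↦ [x84], x85 ↦ [x85=x87], x86 ↦ [x86=x88], x87 ↦ [x85=x87], x88 ↦ [x86=x88].
For each subset V ⊆ X/∼, compute π^{-1}(V) ⊆ X and check whether π^{-1}(V) ∈ τ. V is open in τ_Q iff π^{-1}(V) ∈ τ.
  V = {}: π^{-1}(V) = ∅ ∈ τ ✓.
  V = {[x84]}: π^{-1}(V) = {x84} ∉ τ ✗.
  V = {[x85=x87]}: π^{-1}(V) = {x85, x87} ∉ τ ✗.
  V = {[x84], [x85=x87]}: π^{-1}(V) = {x84, x85, x87} ∉ τ ✗.
  V = {[x86=x88]}: π^{-1}(V) = {x86, x88} ∈ τ ✓.
  V = {[x84], [x86=x88]}: π^{-1}(V) = {x84, x86, x88} ∈ τ ✓.
  V = {[x85=x87], [x86=x88]}: π^{-1}(V) = {x85, x86, x87, x88} ∈ τ ✓.
  V = {[x84], [x85=x87], [x86=x88]}: π^{-1}(V) = {x84, x85, x86, x87, x88} ∈ τ ✓.
Open sets in the quotient: τ_Q = {{}, {[x86=x88]}, {[x84], [x86=x88]}, {[x85=x87], [x86=x88]}, {[x84], [x85=x87], [x86=x88]}} (5 elements).


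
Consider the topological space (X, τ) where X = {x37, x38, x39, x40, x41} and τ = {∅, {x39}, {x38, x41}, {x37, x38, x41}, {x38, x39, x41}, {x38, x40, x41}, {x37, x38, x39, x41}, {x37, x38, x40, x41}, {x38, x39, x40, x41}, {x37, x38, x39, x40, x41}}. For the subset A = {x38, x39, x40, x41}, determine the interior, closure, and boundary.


int(A) = {x38, x39, x40, x41}, cl(A) = {x37, x38, x39, x40, x41}, ∂A = {x37}.

Closed sets in (X, τ) are complements of opens:
  closed(X, τ) = {∅, {x37}, {x39}, {x40}, {x37, x39}, {x37, x40}, {x39, x40}, {x37, x39, x40}, {x37, x38, x40, x41}, {x37, x38, x39, x40, x41}}.
int(A) = ⋃ {U ∈ τ : U ⊆ A}. Opens contained in A: ∅, {x39}, {x38, x41}, {x38, x39, x41}, {x38, x40, x41}, {x38, x39, x40, x41}.
Taking the union of these: int(A) = {x38, x39, x40, x41}.
cl(A) = ⋂ {C closed : A ⊆ C}. Closed sets containing A: {x37, x38, x39, x40, x41}.
Intersecting these: cl(A) = {x37, x38, x39, x40, x41}.
∂A = cl(A) ∖ int(A) = {x37, x38, x39, x40, x41} ∖ {x38, x39, x40, x41} = {x37}.


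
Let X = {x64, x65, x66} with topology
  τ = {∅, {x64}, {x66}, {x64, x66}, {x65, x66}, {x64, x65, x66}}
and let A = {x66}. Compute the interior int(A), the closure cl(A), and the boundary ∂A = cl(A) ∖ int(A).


int(A) = {x66}, cl(A) = {x65, x66}, ∂A = {x65}.

Closed sets in (X, τ) are complements of opens:
  closed(X, τ) = {∅, {x64}, {x65}, {x64, x65}, {x65, x66}, {x64, x65, x66}}.
int(A) = ⋃ {U ∈ τ : U ⊆ A}. Opens contained in A: ∅, {x66}.
Taking the union of these: int(A) = {x66}.
cl(A) = ⋂ {C closed : A ⊆ C}. Closed sets containing A: {x65, x66}, {x64, x65, x66}.
Intersecting these: cl(A) = {x65, x66}.
∂A = cl(A) ∖ int(A) = {x65, x66} ∖ {x66} = {x65}.


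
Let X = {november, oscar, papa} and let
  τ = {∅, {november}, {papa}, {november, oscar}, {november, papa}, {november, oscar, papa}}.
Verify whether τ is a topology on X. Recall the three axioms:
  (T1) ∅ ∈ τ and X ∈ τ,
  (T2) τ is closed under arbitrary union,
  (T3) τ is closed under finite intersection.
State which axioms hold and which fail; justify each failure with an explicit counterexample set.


τ IS a topology on X.

Axiom (T1): ∅ ∈ τ? Yes; X ∈ τ? Yes.
Axiom (T2/T3): check pairwise unions and intersections of members of τ.
All pairwise intersections and unions checked — each lies in τ. Therefore τ satisfies (T1), (T2), (T3): it IS a topology on X.


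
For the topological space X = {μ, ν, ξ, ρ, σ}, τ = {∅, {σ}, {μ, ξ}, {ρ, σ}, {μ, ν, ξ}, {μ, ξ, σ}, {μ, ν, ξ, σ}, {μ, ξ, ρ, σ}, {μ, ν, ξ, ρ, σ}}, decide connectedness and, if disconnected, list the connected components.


(X, τ) is disconnected; components = [{ρ, σ}, {μ, ν, ξ}].

Find clopen sets (U ∈ τ with X ∖ U ∈ τ):
  U = ∅, X ∖ U = {μ, ν, ξ, ρ, σ} — both open, so U is clopen.
  U = {ρ, σ}, X ∖ U = {μ, ν, ξ} — both open, so U is clopen.
  U = {μ, ν, ξ}, X ∖ U = {ρ, σ} — both open, so U is clopen.
  U = {μ, ν, ξ, ρ, σ}, X ∖ U = ∅ — both open, so U is clopen.
Nontrivial clopen(s) exist: e.g. {ρ, σ}. So (X, τ) is disconnected.
Compute connected components by grouping points that agree on all clopens:
  component: {ρ, σ}
  component: {μ, ν, ξ}


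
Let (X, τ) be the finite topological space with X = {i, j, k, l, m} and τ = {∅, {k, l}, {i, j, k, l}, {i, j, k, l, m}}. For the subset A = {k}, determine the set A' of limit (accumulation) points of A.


A' = {i, j, l, m}

For each x ∈ X, list the open sets U ∈ τ with x ∈ U, then check whether U ∩ (A ∖ {x}) ≠ ∅ for every such U.
  x = i: opens ∋ x are {i, j, k, l}, {i, j, k, l, m}; each meets A ∖ {i}, so x IS a limit point.
  x = j: opens ∋ x are {i, j, k, l}, {i, j, k, l, m}; each meets A ∖ {j}, so x IS a limit point.
  x = k: open {k, l} ∋ x has {k, l} ∩ (A ∖ {k}) = ∅, so x is NOT a limit point.
  x = l: opens ∋ x are {k, l}, {i, j, k, l}, {i, j, k, l, m}; each meets A ∖ {l}, so x IS a limit point.
  x = m: opens ∋ x are {i, j, k, l, m}; each meets A ∖ {m}, so x IS a limit point.
Collecting: A' = {i, j, l, m}.


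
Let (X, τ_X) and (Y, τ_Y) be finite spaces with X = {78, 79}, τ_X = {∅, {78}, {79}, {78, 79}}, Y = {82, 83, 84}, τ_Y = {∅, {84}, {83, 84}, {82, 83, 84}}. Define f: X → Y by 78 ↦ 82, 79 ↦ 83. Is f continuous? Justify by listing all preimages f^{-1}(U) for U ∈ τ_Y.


f IS continuous.

Compute f^{-1}(U) for each U ∈ τ_Y:
  U = ∅: f^{-1}(U) = ∅ ∈ τ_X ✓.
  U = {84}: f^{-1}(U) = ∅ ∈ τ_X ✓.
  U = {83, 84}: f^{-1}(U) = {79} ∈ τ_X ✓.
  U = {82, 83, 84}: f^{-1}(U) = {78, 79} ∈ τ_X ✓.
Every preimage lies in τ_X, so f IS continuous.


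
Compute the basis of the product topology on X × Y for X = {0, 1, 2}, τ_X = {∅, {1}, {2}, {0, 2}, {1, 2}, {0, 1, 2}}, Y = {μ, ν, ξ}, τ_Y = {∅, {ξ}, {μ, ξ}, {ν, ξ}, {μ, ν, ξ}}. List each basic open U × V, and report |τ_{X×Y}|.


Basis B = {∅ × ∅, {1} × {ξ}, {2} × {ξ}, {0, 2} × {ξ}, {1} × {μ, ξ}, {1} × {ν, ξ}, {1, 2} × {ξ}, {2} × {μ, ξ}, {2} × {ν, ξ}, {0, 1, 2} × {ξ}, {1} × {μ, ν, ξ}, {2} × {μ, ν, ξ}, {0, 2} × {μ, ξ}, {0, 2} × {ν, ξ}, {1, 2} × {μ, ξ}, {1, 2} × {ν, ξ}, {0, 2} × {μ, ν, ξ}, {0, 1, 2} × {μ, ξ}, {0, 1, 2} × {ν, ξ}, {1, 2} × {μ, ν, ξ}, {0, 1, 2} × {μ, ν, ξ}}; |τ_{X×Y}| = 70.

Enumerate products U × V with U ∈ τ_X, V ∈ τ_Y (deduplicated):
  ∅ × ∅ = {} (∅)
  {1} × {ξ} = {(1,ξ)}
  {2} × {ξ} = {(2,ξ)}
  {0, 2} × {ξ} = {(0,ξ), (2,ξ)}
  {1} × {μ, ξ} = {(1,μ), (1,ξ)}
  {1} × {ν, ξ} = {(1,ν), (1,ξ)}
  {1, 2} × {ξ} = {(1,ξ), (2,ξ)}
  {2} × {μ, ξ} = {(2,μ), (2,ξ)}
  {2} × {ν, ξ} = {(2,ν), (2,ξ)}
  {0, 1, 2} × {ξ} = {(0,ξ), (1,ξ), (2,ξ)}
  {1} × {μ, ν, ξ} = {(1,μ), (1,ν), (1,ξ)}
  {2} × {μ, ν, ξ} = {(2,μ), (2,ν), (2,ξ)}
  {0, 2} × {μ, ξ} = {(0,μ), (0,ξ), (2,μ), (2,ξ)}
  {0, 2} × {ν, ξ} = {(0,ν), (0,ξ), (2,ν), (2,ξ)}
  {1, 2} × {μ, ξ} = {(1,μ), (1,ξ), (2,μ), (2,ξ)}
  {1, 2} × {ν, ξ} = {(1,ν), (1,ξ), (2,ν), (2,ξ)}
  {0, 2} × {μ, ν, ξ} = {(0,μ), (0,ν), (0,ξ), (2,μ), (2,ν), (2,ξ)}
  {0, 1, 2} × {μ, ξ} = {(0,μ), (0,ξ), (1,μ), (1,ξ), (2,μ), (2,ξ)}
  {0, 1, 2} × {ν, ξ} = {(0,ν), (0,ξ), (1,ν), (1,ξ), (2,ν), (2,ξ)}
  {1, 2} × {μ, ν, ξ} = {(1,μ), (1,ν), (1,ξ), (2,μ), (2,ν), (2,ξ)}
  {0, 1, 2} × {μ, ν, ξ} = {(0,μ), (0,ν), (0,ξ), (1,μ), (1,ν), (1,ξ), (2,μ), (2,ν), (2,ξ)}
These 21 distinct sets form the basis B.
Close under arbitrary unions to get τ_{X×Y}; counting gives |τ_{X×Y}| = 70.


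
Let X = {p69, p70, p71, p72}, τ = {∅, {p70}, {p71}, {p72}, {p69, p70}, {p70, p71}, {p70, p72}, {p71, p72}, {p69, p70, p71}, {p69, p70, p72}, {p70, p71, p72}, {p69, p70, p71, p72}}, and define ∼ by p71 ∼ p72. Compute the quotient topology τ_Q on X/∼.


X/∼ = {[p69], [p70], [p71=p72]}; |τ_Q| = 6.

Equivalence classes: [p69], [p70], [p71=p72].
Quotient map π: X → X/∼ sends p69 ↦ [p69], p70 ↦ [p70], p71 ↦ [p71=p72], p72 ↦ [p71=p72].
For each subset V ⊆ X/∼, compute π^{-1}(V) ⊆ X and check whether π^{-1}(V) ∈ τ. V is open in τ_Q iff π^{-1}(V) ∈ τ.
  V = {}: π^{-1}(V) = ∅ ∈ τ ✓.
  V = {[p69]}: π^{-1}(V) = {p69} ∉ τ ✗.
  V = {[p70]}: π^{-1}(V) = {p70} ∈ τ ✓.
  V = {[p69], [p70]}: π^{-1}(V) = {p69, p70} ∈ τ ✓.
  V = {[p71=p72]}: π^{-1}(V) = {p71, p72} ∈ τ ✓.
  V = {[p69], [p71=p72]}: π^{-1}(V) = {p69, p71, p72} ∉ τ ✗.
  V = {[p70], [p71=p72]}: π^{-1}(V) = {p70, p71, p72} ∈ τ ✓.
  V = {[p69], [p70], [p71=p72]}: π^{-1}(V) = {p69, p70, p71, p72} ∈ τ ✓.
Open sets in the quotient: τ_Q = {{}, {[p70]}, {[p69], [p70]}, {[p71=p72]}, {[p70], [p71=p72]}, {[p69], [p70], [p71=p72]}} (6 elements).


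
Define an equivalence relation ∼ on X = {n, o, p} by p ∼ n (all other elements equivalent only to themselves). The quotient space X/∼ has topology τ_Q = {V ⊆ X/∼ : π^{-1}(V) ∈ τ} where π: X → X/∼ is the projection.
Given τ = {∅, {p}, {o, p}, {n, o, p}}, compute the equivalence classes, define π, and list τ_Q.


X/∼ = {[n=p], [o]}; |τ_Q| = 2.

Equivalence classes: [n=p], [o].
Quotient map π: X → X/∼ sends n ↦ [n=p], o ↦ [o], p ↦ [n=p].
For each subset V ⊆ X/∼, compute π^{-1}(V) ⊆ X and check whether π^{-1}(V) ∈ τ. V is open in τ_Q iff π^{-1}(V) ∈ τ.
  V = {}: π^{-1}(V) = ∅ ∈ τ ✓.
  V = {[n=p]}: π^{-1}(V) = {n, p} ∉ τ ✗.
  V = {[o]}: π^{-1}(V) = {o} ∉ τ ✗.
  V = {[n=p], [o]}: π^{-1}(V) = {n, o, p} ∈ τ ✓.
Open sets in the quotient: τ_Q = {{}, {[n=p], [o]}} (2 elements).


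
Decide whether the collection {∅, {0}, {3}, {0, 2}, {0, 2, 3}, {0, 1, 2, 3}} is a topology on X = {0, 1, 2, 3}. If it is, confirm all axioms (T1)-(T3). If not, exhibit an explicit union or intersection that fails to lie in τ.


τ is NOT a topology on X.

Axiom (T1): ∅ ∈ τ? Yes; X ∈ τ? Yes.
Axiom (T2/T3): check pairwise unions and intersections of members of τ.
Counterexample for (T2): {0} ∪ {3} = {0, 3} ∉ τ. Therefore τ is NOT a topology.


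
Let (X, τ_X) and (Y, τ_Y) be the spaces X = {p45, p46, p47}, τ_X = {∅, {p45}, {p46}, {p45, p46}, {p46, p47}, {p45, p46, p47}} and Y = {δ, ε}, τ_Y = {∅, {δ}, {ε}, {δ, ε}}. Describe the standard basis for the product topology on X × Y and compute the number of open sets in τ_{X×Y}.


Basis B = {∅ × ∅, {p45} × {δ}, {p45} × {ε}, {p46} × {δ}, {p46} × {ε}, {p45} × {δ, ε}, {p45, p46} × {δ}, {p45, p46} × {ε}, {p46} × {δ, ε}, {p46, p47} × {δ}, {p46, p47} × {ε}, {p45, p46, p47} × {δ}, {p45, p46, p47} × {ε}, {p45, p46} × {δ, ε}, {p46, p47} × {δ, ε}, {p45, p46, p47} × {δ, ε}}; |τ_{X×Y}| = 36.

Enumerate products U × V with U ∈ τ_X, V ∈ τ_Y (deduplicated):
  ∅ × ∅ = {} (∅)
  {p45} × {δ} = {(p45,δ)}
  {p45} × {ε} = {(p45,ε)}
  {p46} × {δ} = {(p46,δ)}
  {p46} × {ε} = {(p46,ε)}
  {p45} × {δ, ε} = {(p45,δ), (p45,ε)}
  {p45, p46} × {δ} = {(p45,δ), (p46,δ)}
  {p45, p46} × {ε} = {(p45,ε), (p46,ε)}
  {p46} × {δ, ε} = {(p46,δ), (p46,ε)}
  {p46, p47} × {δ} = {(p46,δ), (p47,δ)}
  {p46, p47} × {ε} = {(p46,ε), (p47,ε)}
  {p45, p46, p47} × {δ} = {(p45,δ), (p46,δ), (p47,δ)}
  {p45, p46, p47} × {ε} = {(p45,ε), (p46,ε), (p47,ε)}
  {p45, p46} × {δ, ε} = {(p45,δ), (p45,ε), (p46,δ), (p46,ε)}
  {p46, p47} × {δ, ε} = {(p46,δ), (p46,ε), (p47,δ), (p47,ε)}
  {p45, p46, p47} × {δ, ε} = {(p45,δ), (p45,ε), (p46,δ), (p46,ε), (p47,δ), (p47,ε)}
These 16 distinct sets form the basis B.
Close under arbitrary unions to get τ_{X×Y}; counting gives |τ_{X×Y}| = 36.


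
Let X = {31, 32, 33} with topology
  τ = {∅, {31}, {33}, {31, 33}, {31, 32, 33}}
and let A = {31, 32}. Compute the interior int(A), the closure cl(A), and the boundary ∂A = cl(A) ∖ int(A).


int(A) = {31}, cl(A) = {31, 32}, ∂A = {32}.

Closed sets in (X, τ) are complements of opens:
  closed(X, τ) = {∅, {32}, {31, 32}, {32, 33}, {31, 32, 33}}.
int(A) = ⋃ {U ∈ τ : U ⊆ A}. Opens contained in A: ∅, {31}.
Taking the union of these: int(A) = {31}.
cl(A) = ⋂ {C closed : A ⊆ C}. Closed sets containing A: {31, 32}, {31, 32, 33}.
Intersecting these: cl(A) = {31, 32}.
∂A = cl(A) ∖ int(A) = {31, 32} ∖ {31} = {32}.


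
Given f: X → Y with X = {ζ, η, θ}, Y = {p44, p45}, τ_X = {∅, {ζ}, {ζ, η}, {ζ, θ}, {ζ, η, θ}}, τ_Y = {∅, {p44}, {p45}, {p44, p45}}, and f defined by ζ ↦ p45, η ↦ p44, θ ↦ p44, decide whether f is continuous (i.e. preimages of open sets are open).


f is NOT continuous.

Compute f^{-1}(U) for each U ∈ τ_Y:
  U = ∅: f^{-1}(U) = ∅ ∈ τ_X ✓.
  U = {p44}: f^{-1}(U) = {η, θ} ∉ τ_X ✗.
  U = {p45}: f^{-1}(U) = {ζ} ∈ τ_X ✓.
  U = {p44, p45}: f^{-1}(U) = {ζ, η, θ} ∈ τ_X ✓.
Found U = {p44} with f^{-1}(U) = {η, θ} not in τ_X. Therefore f is NOT continuous.


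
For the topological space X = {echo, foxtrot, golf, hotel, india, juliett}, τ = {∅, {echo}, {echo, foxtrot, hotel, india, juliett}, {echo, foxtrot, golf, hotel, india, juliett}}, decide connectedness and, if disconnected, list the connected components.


(X, τ) is connected.

Find clopen sets (U ∈ τ with X ∖ U ∈ τ):
  U = ∅, X ∖ U = {echo, foxtrot, golf, hotel, india, juliett} — both open, so U is clopen.
  U = {echo, foxtrot, golf, hotel, india, juliett}, X ∖ U = ∅ — both open, so U is clopen.
Only trivial clopens (∅ and X) exist, so (X, τ) is connected.
Compute connected components by grouping points that agree on all clopens:
  component: {echo, foxtrot, golf, hotel, india, juliett}


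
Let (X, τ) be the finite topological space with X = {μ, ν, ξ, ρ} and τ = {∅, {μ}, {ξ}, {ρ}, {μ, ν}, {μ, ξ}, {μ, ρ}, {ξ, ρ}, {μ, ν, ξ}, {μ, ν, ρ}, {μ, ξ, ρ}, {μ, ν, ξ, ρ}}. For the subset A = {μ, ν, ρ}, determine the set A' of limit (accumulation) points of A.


A' = {ν}

For each x ∈ X, list the open sets U ∈ τ with x ∈ U, then check whether U ∩ (A ∖ {x}) ≠ ∅ for every such U.
  x = μ: open {μ} ∋ x has {μ} ∩ (A ∖ {μ}) = ∅, so x is NOT a limit point.
  x = ν: opens ∋ x are {μ, ν}, {μ, ν, ξ}, {μ, ν, ρ}, {μ, ν, ξ, ρ}; each meets A ∖ {ν}, so x IS a limit point.
  x = ξ: open {ξ} ∋ x has {ξ} ∩ (A ∖ {ξ}) = ∅, so x is NOT a limit point.
  x = ρ: open {ρ} ∋ x has {ρ} ∩ (A ∖ {ρ}) = ∅, so x is NOT a limit point.
Collecting: A' = {ν}.


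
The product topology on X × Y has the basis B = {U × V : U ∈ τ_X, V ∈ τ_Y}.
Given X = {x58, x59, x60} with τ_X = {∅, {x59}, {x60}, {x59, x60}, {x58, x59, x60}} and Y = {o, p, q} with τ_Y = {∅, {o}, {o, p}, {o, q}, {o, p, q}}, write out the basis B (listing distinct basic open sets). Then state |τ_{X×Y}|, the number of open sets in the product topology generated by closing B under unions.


Basis B = {∅ × ∅, {x59} × {o}, {x60} × {o}, {x59} × {o, p}, {x59} × {o, q}, {x59, x60} × {o}, {x60} × {o, p}, {x60} × {o, q}, {x58, x59, x60} × {o}, {x59} × {o, p, q}, {x60} × {o, p, q}, {x59, x60} × {o, p}, {x59, x60} × {o, q}, {x58, x59, x60} × {o, p}, {x58, x59, x60} × {o, q}, {x59, x60} × {o, p, q}, {x58, x59, x60} × {o, p, q}}; |τ_{X×Y}| = 50.

Enumerate products U × V with U ∈ τ_X, V ∈ τ_Y (deduplicated):
  ∅ × ∅ = {} (∅)
  {x59} × {o} = {(x59,o)}
  {x60} × {o} = {(x60,o)}
  {x59} × {o, p} = {(x59,o), (x59,p)}
  {x59} × {o, q} = {(x59,o), (x59,q)}
  {x59, x60} × {o} = {(x59,o), (x60,o)}
  {x60} × {o, p} = {(x60,o), (x60,p)}
  {x60} × {o, q} = {(x60,o), (x60,q)}
  {x58, x59, x60} × {o} = {(x58,o), (x59,o), (x60,o)}
  {x59} × {o, p, q} = {(x59,o), (x59,p), (x59,q)}
  {x60} × {o, p, q} = {(x60,o), (x60,p), (x60,q)}
  {x59, x60} × {o, p} = {(x59,o), (x59,p), (x60,o), (x60,p)}
  {x59, x60} × {o, q} = {(x59,o), (x59,q), (x60,o), (x60,q)}
  {x58, x59, x60} × {o, p} = {(x58,o), (x58,p), (x59,o), (x59,p), (x60,o), (x60,p)}
  {x58, x59, x60} × {o, q} = {(x58,o), (x58,q), (x59,o), (x59,q), (x60,o), (x60,q)}
  {x59, x60} × {o, p, q} = {(x59,o), (x59,p), (x59,q), (x60,o), (x60,p), (x60,q)}
  {x58, x59, x60} × {o, p, q} = {(x58,o), (x58,p), (x58,q), (x59,o), (x59,p), (x59,q), (x60,o), (x60,p), (x60,q)}
These 17 distinct sets form the basis B.
Close under arbitrary unions to get τ_{X×Y}; counting gives |τ_{X×Y}| = 50.


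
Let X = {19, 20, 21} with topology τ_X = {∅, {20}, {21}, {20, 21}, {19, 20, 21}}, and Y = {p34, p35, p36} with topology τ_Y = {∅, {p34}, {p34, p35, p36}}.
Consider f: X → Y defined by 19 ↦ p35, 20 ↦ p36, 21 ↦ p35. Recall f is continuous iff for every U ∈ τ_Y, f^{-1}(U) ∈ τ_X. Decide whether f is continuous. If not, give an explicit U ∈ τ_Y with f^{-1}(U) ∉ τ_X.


f IS continuous.

Compute f^{-1}(U) for each U ∈ τ_Y:
  U = ∅: f^{-1}(U) = ∅ ∈ τ_X ✓.
  U = {p34}: f^{-1}(U) = ∅ ∈ τ_X ✓.
  U = {p34, p35, p36}: f^{-1}(U) = {19, 20, 21} ∈ τ_X ✓.
Every preimage lies in τ_X, so f IS continuous.


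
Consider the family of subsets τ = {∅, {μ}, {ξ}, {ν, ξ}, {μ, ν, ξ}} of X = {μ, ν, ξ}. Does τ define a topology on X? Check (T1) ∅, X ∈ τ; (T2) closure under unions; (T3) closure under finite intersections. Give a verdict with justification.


τ is NOT a topology on X.

Axiom (T1): ∅ ∈ τ? Yes; X ∈ τ? Yes.
Axiom (T2/T3): check pairwise unions and intersections of members of τ.
Counterexample for (T2): {μ} ∪ {ξ} = {μ, ξ} ∉ τ. Therefore τ is NOT a topology.


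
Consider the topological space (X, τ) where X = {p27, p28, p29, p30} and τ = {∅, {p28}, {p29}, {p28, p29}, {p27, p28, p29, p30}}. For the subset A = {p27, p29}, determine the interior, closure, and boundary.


int(A) = {p29}, cl(A) = {p27, p29, p30}, ∂A = {p27, p30}.

Closed sets in (X, τ) are complements of opens:
  closed(X, τ) = {∅, {p27, p30}, {p27, p28, p30}, {p27, p29, p30}, {p27, p28, p29, p30}}.
int(A) = ⋃ {U ∈ τ : U ⊆ A}. Opens contained in A: ∅, {p29}.
Taking the union of these: int(A) = {p29}.
cl(A) = ⋂ {C closed : A ⊆ C}. Closed sets containing A: {p27, p29, p30}, {p27, p28, p29, p30}.
Intersecting these: cl(A) = {p27, p29, p30}.
∂A = cl(A) ∖ int(A) = {p27, p29, p30} ∖ {p29} = {p27, p30}.


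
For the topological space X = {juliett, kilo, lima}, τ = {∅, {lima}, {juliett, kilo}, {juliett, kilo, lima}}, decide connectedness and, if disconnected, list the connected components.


(X, τ) is disconnected; components = [{lima}, {juliett, kilo}].

Find clopen sets (U ∈ τ with X ∖ U ∈ τ):
  U = ∅, X ∖ U = {juliett, kilo, lima} — both open, so U is clopen.
  U = {lima}, X ∖ U = {juliett, kilo} — both open, so U is clopen.
  U = {juliett, kilo}, X ∖ U = {lima} — both open, so U is clopen.
  U = {juliett, kilo, lima}, X ∖ U = ∅ — both open, so U is clopen.
Nontrivial clopen(s) exist: e.g. {lima}. So (X, τ) is disconnected.
Compute connected components by grouping points that agree on all clopens:
  component: {lima}
  component: {juliett, kilo}


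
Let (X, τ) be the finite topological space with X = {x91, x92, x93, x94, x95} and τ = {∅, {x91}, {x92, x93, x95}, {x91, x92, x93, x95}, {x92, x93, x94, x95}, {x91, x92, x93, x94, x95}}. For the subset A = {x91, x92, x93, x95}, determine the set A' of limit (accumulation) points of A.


A' = {x92, x93, x94, x95}

For each x ∈ X, list the open sets U ∈ τ with x ∈ U, then check whether U ∩ (A ∖ {x}) ≠ ∅ for every such U.
  x = x91: open {x91} ∋ x has {x91} ∩ (A ∖ {x91}) = ∅, so x is NOT a limit point.
  x = x92: opens ∋ x are {x92, x93, x95}, {x91, x92, x93, x95}, {x92, x93, x94, x95}, {x91, x92, x93, x94, x95}; each meets A ∖ {x92}, so x IS a limit point.
  x = x93: opens ∋ x are {x92, x93, x95}, {x91, x92, x93, x95}, {x92, x93, x94, x95}, {x91, x92, x93, x94, x95}; each meets A ∖ {x93}, so x IS a limit point.
  x = x94: opens ∋ x are {x92, x93, x94, x95}, {x91, x92, x93, x94, x95}; each meets A ∖ {x94}, so x IS a limit point.
  x = x95: opens ∋ x are {x92, x93, x95}, {x91, x92, x93, x95}, {x92, x93, x94, x95}, {x91, x92, x93, x94, x95}; each meets A ∖ {x95}, so x IS a limit point.
Collecting: A' = {x92, x93, x94, x95}.


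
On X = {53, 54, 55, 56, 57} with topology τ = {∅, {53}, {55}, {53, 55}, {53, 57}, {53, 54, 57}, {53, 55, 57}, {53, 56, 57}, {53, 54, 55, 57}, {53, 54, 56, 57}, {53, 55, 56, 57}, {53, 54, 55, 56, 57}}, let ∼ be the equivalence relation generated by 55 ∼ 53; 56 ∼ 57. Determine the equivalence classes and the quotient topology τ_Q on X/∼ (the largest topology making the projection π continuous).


X/∼ = {[53=55], [54], [56=57]}; |τ_Q| = 4.

Equivalence classes: [53=55], [54], [56=57].
Quotient map π: X → X/∼ sends 53 ↦ [53=55], 54 ↦ [54], 55 ↦ [53=55], 56 ↦ [56=57], 57 ↦ [56=57].
For each subset V ⊆ X/∼, compute π^{-1}(V) ⊆ X and check whether π^{-1}(V) ∈ τ. V is open in τ_Q iff π^{-1}(V) ∈ τ.
  V = {}: π^{-1}(V) = ∅ ∈ τ ✓.
  V = {[53=55]}: π^{-1}(V) = {53, 55} ∈ τ ✓.
  V = {[54]}: π^{-1}(V) = {54} ∉ τ ✗.
  V = {[53=55], [54]}: π^{-1}(V) = {53, 54, 55} ∉ τ ✗.
  V = {[56=57]}: π^{-1}(V) = {56, 57} ∉ τ ✗.
  V = {[53=55], [56=57]}: π^{-1}(V) = {53, 55, 56, 57} ∈ τ ✓.
  V = {[54], [56=57]}: π^{-1}(V) = {54, 56, 57} ∉ τ ✗.
  V = {[53=55], [54], [56=57]}: π^{-1}(V) = {53, 54, 55, 56, 57} ∈ τ ✓.
Open sets in the quotient: τ_Q = {{}, {[53=55]}, {[53=55], [56=57]}, {[53=55], [54], [56=57]}} (4 elements).


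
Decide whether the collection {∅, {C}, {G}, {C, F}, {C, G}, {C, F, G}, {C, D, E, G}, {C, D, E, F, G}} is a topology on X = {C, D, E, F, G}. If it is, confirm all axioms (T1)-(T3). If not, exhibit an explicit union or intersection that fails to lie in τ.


τ IS a topology on X.

Axiom (T1): ∅ ∈ τ? Yes; X ∈ τ? Yes.
Axiom (T2/T3): check pairwise unions and intersections of members of τ.
All pairwise intersections and unions checked — each lies in τ. Therefore τ satisfies (T1), (T2), (T3): it IS a topology on X.
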